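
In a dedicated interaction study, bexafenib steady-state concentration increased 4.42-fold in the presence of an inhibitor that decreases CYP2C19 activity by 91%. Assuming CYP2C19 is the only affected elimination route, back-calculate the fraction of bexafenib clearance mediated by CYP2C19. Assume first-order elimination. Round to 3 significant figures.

0.850

CL'/CL = 1 / 4.42 = 0.2262
0.09·fm + (1 − fm) = 0.2262
fm = (0.2262 − 1) / (0.09 − 1) = 0.850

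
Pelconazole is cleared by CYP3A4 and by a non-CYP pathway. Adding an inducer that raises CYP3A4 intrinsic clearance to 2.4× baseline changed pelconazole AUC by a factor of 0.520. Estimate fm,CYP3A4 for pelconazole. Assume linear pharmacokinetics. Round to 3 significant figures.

Let fm be the CYP3A4 fraction. New clearance relative to baseline = fm × 2.4 + (1 − fm).
AUC ratio = 1 / (new CL fraction), so new CL fraction = 1 / 0.520 = 1.923.
fm × 2.4 + 1 − fm = 1.923  ⇒  fm × (2.4 − 1) = 0.9231  ⇒  fm = 0.659.

0.659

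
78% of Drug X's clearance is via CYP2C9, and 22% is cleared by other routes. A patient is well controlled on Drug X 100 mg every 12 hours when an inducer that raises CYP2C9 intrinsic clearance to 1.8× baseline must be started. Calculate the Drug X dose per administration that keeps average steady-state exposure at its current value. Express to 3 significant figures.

The CYP2C9 pathway (78% of clearance) is boosted to 1.8× activity: 0.78 × 1.8 = 1.404.
The remaining 22% of clearance is unaffected.
CL_new/CL_old = 1.404 + 0.22 = 1.624.
To maintain the same steady-state level, dose must scale with clearance: new dose = 100 × 1.624 = 162 mg.

162 mg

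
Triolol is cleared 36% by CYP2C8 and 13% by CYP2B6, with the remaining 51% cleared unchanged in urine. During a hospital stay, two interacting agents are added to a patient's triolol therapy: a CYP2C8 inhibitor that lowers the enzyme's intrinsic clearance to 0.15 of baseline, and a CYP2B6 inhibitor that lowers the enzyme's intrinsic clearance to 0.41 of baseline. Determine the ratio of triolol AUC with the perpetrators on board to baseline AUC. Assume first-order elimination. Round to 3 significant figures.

1.62

The CYP2C8 pathway (36% of clearance) is reduced to 0.15× activity: 0.36 × 0.15 = 0.054.
The CYP2B6 pathway (13% of clearance) drops to 0.41× activity: 0.13 × 0.41 = 0.0533.
The remaining 51% of clearance is unaffected.
Relative clearance = 0.054 + 0.0533 + 0.51 = 0.6173.
Because AUC varies inversely with clearance, the combined effect is 1 / 0.6173 = 1.62.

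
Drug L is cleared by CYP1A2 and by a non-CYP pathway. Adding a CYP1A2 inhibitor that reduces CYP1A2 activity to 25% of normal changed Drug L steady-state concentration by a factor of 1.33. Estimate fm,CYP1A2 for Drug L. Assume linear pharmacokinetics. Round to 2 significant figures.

CL'/CL = 1 / 1.33 = 0.7519
0.25·fm + (1 − fm) = 0.7519
fm = (0.7519 − 1) / (0.25 − 1) = 0.33

0.33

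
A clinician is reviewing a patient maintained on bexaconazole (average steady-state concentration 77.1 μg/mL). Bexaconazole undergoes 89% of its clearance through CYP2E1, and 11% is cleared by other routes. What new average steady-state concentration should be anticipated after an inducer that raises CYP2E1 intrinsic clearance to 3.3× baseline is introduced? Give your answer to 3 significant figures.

25.3 μg/mL

CYP2E1: 0.89 × 3.3 = 2.937
Other: 0.11 (unchanged)
CL_new/CL_old = 2.937 + 0.11 = 3.047.
With dosing unchanged, average steady-state concentration scales as 1/CL: 77.1 / 3.047 = 25.3 μg/mL.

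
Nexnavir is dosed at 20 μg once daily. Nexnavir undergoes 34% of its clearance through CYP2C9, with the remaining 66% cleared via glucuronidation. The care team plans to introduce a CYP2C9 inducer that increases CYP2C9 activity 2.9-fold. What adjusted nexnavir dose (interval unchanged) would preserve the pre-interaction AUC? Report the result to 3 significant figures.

The CYP2C9 pathway (34% of clearance) is boosted to 2.9× activity: 0.34 × 2.9 = 0.986.
The remaining 66% of clearance is unaffected.
Relative clearance = 0.986 + 0.66 = 1.646.
Css,avg = (dose rate)/CL, so holding Css fixed requires dose ∝ CL: 20 × 1.646 = 32.9 μg.

32.9 μg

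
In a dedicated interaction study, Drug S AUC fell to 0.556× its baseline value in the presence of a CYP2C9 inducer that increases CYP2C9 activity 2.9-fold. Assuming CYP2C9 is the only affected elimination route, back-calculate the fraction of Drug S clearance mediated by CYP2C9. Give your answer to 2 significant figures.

0.42

Write x for the fraction cleared via CYP2C9. The observed AUC change means clearance rose to 1/0.556 = 1.799 of baseline.
Setting x·2.9 + (1 − x) = 1.799 and solving: x = (1.799 − 1)/(2.9 − 1) = 0.42.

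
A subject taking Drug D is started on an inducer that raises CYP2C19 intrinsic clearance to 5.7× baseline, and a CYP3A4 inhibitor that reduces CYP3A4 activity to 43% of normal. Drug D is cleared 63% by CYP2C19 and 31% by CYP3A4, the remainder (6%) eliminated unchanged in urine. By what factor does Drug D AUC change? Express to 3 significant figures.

The CYP2C19 pathway (63% of clearance) increases to 5.7× activity: 0.63 × 5.7 = 3.591.
The CYP3A4 pathway (31% of clearance) falls to 0.43× activity: 0.31 × 0.43 = 0.1333.
Non-CYP routes (6%) are unchanged.
CL_new/CL_old = 3.591 + 0.1333 + 0.06 = 3.7843.
AUC ∝ 1/CL: fold-change = 1 / 3.7843 = 0.264.

0.264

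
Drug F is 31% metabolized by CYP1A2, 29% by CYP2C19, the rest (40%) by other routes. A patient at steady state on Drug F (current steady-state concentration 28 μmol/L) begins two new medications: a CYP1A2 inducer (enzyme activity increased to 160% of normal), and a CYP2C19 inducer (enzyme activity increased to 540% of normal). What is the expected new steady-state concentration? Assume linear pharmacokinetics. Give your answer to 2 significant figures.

CYP1A2: 0.31 × 1.6 = 0.496
CYP2C19: 0.29 × 5.4 = 1.566
Other: 0.4 (unchanged)
Relative clearance = 0.496 + 1.566 + 0.4 = 2.462.
Dividing the baseline by the relative clearance: 28 / 2.462 = 11 μmol/L.

11 μmol/L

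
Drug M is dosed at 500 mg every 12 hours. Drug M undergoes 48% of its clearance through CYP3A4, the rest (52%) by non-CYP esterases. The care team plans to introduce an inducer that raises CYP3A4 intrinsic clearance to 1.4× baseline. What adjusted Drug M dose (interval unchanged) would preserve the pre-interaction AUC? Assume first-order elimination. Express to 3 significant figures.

596 mg

CYP3A4: 0.48 × 1.4 = 0.672
Other: 0.52 (unchanged)
New clearance relative to baseline: 0.672 + 0.52 = 1.192.
Exposure is unchanged when dose changes in proportion to clearance. New dose = 500 mg × 1.192 = 596 mg.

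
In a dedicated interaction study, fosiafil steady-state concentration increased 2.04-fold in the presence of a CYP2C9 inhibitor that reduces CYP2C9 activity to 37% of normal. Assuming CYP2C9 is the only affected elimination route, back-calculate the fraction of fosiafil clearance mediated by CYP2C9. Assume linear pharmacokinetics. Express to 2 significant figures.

0.81

CL'/CL = 1 / 2.04 = 0.4902
0.37·fm + (1 − fm) = 0.4902
fm = (0.4902 − 1) / (0.37 − 1) = 0.81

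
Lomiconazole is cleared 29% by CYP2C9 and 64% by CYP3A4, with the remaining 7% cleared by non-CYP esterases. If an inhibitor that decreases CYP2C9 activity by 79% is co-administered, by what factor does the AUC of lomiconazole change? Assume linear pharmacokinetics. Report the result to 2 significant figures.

1.3

The CYP2C9 pathway (29% of clearance) is reduced to 0.21× activity: 0.29 × 0.21 = 0.0609.
CYP3A4 (64%) and the residual 7% are unaffected.
CL_new/CL_old = 0.0609 + 0.64 + 0.07 = 0.7709.
AUC ratio = CL_old/CL_new = 1 / 0.7709 = 1.3.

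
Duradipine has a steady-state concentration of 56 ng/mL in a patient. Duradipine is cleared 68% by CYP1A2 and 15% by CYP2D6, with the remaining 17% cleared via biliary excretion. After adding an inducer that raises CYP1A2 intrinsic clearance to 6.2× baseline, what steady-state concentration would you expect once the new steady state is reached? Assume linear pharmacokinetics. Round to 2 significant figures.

12 ng/mL

CYP1A2: 0.68 × 6.2 = 4.216
CYP2D6: 0.15 (unchanged)
Other: 0.17 (unchanged)
CL_new/CL_old = 4.216 + 0.15 + 0.17 = 4.536.
New steady-state concentration = baseline ÷ relative clearance = 56 / 4.536 = 12 ng/mL.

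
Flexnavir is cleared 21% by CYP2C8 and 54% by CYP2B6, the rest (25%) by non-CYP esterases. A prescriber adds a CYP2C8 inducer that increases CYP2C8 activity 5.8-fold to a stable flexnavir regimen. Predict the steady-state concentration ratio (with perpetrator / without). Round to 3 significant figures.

0.498

The CYP2C8 pathway (21% of clearance) is boosted to 5.8× activity: 0.21 × 5.8 = 1.218.
CYP2B6 (54%) and the residual 25% are unaffected.
New clearance relative to baseline: 1.218 + 0.54 + 0.25 = 2.008.
Steady-state concentration ratio = CL_old/CL_new = 1 / 2.008 = 0.498.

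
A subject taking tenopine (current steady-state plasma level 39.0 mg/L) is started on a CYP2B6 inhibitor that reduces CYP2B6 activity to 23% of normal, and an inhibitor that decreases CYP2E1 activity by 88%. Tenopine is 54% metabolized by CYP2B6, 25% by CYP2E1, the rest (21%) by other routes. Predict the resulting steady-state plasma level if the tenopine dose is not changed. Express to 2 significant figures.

1.1 × 10² mg/L

CYP2B6: 0.54 × 0.23 = 0.1242
CYP2E1: 0.25 × 0.12 = 0.03
Other: 0.21 (unchanged)
New clearance relative to baseline: 0.1242 + 0.03 + 0.21 = 0.3642.
Dividing the baseline by the relative clearance: 39.0 / 0.3642 = 1.1 × 10² mg/L.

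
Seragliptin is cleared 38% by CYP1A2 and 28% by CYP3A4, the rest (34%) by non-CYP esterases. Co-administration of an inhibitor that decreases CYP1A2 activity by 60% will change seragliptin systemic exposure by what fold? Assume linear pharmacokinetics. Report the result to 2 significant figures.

1.3

The CYP1A2 pathway (38% of clearance) falls to 0.4× activity: 0.38 × 0.4 = 0.152.
CYP3A4 (28%) and the residual 34% are unaffected.
New clearance relative to baseline: 0.152 + 0.28 + 0.34 = 0.772.
Since systemic exposure ∝ 1/CL, the ratio is 1 / 0.772 = 1.3.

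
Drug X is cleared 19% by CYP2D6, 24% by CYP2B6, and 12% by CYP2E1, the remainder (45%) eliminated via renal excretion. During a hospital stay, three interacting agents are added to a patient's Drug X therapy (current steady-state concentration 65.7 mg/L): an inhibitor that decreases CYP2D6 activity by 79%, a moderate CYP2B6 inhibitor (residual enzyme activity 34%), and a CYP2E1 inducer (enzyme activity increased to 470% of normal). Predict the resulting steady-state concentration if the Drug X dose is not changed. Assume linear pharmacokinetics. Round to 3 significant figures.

The CYP2D6 pathway (19% of clearance) is reduced to 0.21× activity: 0.19 × 0.21 = 0.0399.
The CYP2B6 pathway (24% of clearance) falls to 0.34× activity: 0.24 × 0.34 = 0.0816.
The CYP2E1 pathway (12% of clearance) increases to 4.7× activity: 0.12 × 4.7 = 0.564.
The remaining 45% of clearance is unaffected.
New clearance relative to baseline: 0.0399 + 0.0816 + 0.564 + 0.45 = 1.1355.
Dividing the baseline by the relative clearance: 65.7 / 1.1355 = 57.9 mg/L.

57.9 mg/L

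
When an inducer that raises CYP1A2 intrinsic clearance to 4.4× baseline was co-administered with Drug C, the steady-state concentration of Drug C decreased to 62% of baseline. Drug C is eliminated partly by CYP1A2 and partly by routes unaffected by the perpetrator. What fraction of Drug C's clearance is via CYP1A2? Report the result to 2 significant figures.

0.18

Let x = fm,CYP1A2. Because steady-state concentration ∝ 1/CL, relative clearance rose to 1/0.620 = 1.613.
Setting x·4.4 + (1 − x) = 1.613 and solving: x = (1.613 − 1)/(4.4 − 1) = 0.18.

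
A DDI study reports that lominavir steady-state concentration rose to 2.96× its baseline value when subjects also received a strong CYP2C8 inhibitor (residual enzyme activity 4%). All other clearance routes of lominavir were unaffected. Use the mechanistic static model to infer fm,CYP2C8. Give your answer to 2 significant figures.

Let x = fm,CYP2C8. Because steady-state concentration ∝ 1/CL, relative clearance fell to 1/2.96 = 0.3378.
Setting x·0.04 + (1 − x) = 0.3378 and solving: x = (0.3378 − 1)/(0.04 − 1) = 0.69.

0.69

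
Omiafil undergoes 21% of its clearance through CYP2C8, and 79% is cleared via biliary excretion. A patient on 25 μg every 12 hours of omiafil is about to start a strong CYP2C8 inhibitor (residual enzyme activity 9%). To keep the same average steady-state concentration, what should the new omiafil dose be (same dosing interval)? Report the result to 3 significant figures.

20.2 μg

The CYP2C8 pathway (21% of clearance) falls to 0.09× activity: 0.21 × 0.09 = 0.0189.
Non-CYP routes (79%) are unchanged.
Relative clearance = 0.0189 + 0.79 = 0.8089.
To maintain the same steady-state level, dose must scale with clearance: new dose = 25 × 0.8089 = 20.2 μg.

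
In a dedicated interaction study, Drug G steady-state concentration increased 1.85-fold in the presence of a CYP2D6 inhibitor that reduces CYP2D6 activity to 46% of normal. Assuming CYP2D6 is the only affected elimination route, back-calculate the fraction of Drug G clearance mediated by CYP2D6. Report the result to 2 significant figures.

CL'/CL = 1 / 1.85 = 0.5405
0.46·fm + (1 − fm) = 0.5405
fm = (0.5405 − 1) / (0.46 − 1) = 0.85

0.85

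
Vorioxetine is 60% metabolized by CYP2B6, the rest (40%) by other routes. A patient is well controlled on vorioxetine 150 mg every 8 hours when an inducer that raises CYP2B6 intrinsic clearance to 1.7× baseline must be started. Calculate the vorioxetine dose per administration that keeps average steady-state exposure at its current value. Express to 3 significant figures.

The CYP2B6 pathway (60% of clearance) is boosted to 1.7× activity: 0.6 × 1.7 = 1.02.
Non-CYP routes (40%) are unchanged.
Relative clearance = 1.02 + 0.4 = 1.42.
Css,avg = (dose rate)/CL, so holding Css fixed requires dose ∝ CL: 150 × 1.42 = 213 mg.

213 mg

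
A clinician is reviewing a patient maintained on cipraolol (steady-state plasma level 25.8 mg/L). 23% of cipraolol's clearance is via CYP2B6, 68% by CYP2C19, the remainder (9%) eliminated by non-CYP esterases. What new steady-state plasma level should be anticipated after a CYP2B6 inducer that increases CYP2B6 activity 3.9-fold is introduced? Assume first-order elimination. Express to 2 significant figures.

15 mg/L

The CYP2B6 pathway (23% of clearance) increases to 3.9× activity: 0.23 × 3.9 = 0.897.
CYP2C19 (68%) and the residual 9% are unaffected.
Relative clearance = 0.897 + 0.68 + 0.09 = 1.667.
Steady-state plasma level ∝ 1/CL, so new value = 25.8 / 1.667 = 15 mg/L.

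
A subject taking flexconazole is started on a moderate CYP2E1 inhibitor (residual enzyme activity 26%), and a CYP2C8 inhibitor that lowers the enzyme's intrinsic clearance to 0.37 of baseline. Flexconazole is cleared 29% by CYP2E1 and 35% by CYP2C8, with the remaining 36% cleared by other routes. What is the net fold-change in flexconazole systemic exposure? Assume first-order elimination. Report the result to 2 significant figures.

1.8

CYP2E1: 0.29 × 0.26 = 0.0754
CYP2C8: 0.35 × 0.37 = 0.1295
Other: 0.36 (unchanged)
Relative clearance = 0.0754 + 0.1295 + 0.36 = 0.5649.
Net systemic exposure ratio = 1 / 0.5649 = 1.8.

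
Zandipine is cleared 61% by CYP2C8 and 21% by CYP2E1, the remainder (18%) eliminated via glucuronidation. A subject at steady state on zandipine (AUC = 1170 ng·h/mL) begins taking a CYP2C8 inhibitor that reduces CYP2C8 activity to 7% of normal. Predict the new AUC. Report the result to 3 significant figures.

The CYP2C8 pathway (61% of clearance) drops to 0.07× activity: 0.61 × 0.07 = 0.0427.
CYP2E1 (21%) and the residual 18% are unaffected.
CL_new/CL_old = 0.0427 + 0.21 + 0.18 = 0.4327.
New AUC = baseline ÷ relative clearance = 1170 / 0.4327 = 2.70 × 10³ ng·h/mL.

2.70 × 10³ ng·h/mL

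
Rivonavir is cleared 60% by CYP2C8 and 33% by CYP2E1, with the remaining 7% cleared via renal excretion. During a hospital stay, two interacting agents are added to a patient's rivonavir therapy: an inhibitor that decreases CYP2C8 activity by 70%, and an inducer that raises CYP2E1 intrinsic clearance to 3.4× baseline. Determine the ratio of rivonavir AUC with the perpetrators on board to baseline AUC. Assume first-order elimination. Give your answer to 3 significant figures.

The CYP2C8 pathway (60% of clearance) drops to 0.3× activity: 0.6 × 0.3 = 0.18.
The CYP2E1 pathway (33% of clearance) rises to 3.4× activity: 0.33 × 3.4 = 1.122.
Non-CYP routes (7%) are unchanged.
CL_new/CL_old = 0.18 + 1.122 + 0.07 = 1.372.
AUC ∝ 1/CL: fold-change = 1 / 1.372 = 0.729.

0.729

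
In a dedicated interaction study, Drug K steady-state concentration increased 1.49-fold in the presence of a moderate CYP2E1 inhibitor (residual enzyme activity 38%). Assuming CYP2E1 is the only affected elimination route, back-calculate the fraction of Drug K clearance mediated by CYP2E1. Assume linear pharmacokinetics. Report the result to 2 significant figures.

CL'/CL = 1 / 1.49 = 0.6711
0.38·fm + (1 − fm) = 0.6711
fm = (0.6711 − 1) / (0.38 − 1) = 0.53

0.53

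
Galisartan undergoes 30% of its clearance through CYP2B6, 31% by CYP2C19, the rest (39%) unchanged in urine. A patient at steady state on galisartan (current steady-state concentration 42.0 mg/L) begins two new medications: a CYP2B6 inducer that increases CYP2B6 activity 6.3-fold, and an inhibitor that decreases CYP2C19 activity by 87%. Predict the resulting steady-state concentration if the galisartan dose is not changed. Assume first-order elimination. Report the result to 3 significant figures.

18.1 mg/L

The CYP2B6 pathway (30% of clearance) increases to 6.3× activity: 0.3 × 6.3 = 1.89.
The CYP2C19 pathway (31% of clearance) drops to 0.13× activity: 0.31 × 0.13 = 0.0403.
Non-CYP routes (39%) are unchanged.
New clearance relative to baseline: 1.89 + 0.0403 + 0.39 = 2.3203.
Dividing the baseline by the relative clearance: 42.0 / 2.3203 = 18.1 mg/L.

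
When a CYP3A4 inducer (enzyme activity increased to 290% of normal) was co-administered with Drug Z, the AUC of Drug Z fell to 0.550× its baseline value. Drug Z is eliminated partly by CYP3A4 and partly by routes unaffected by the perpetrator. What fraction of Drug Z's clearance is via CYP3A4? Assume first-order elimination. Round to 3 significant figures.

0.431

Let x = fm,CYP3A4. Because AUC ∝ 1/CL, relative clearance rose to 1/0.550 = 1.818.
Setting x·2.9 + (1 − x) = 1.818 and solving: x = (1.818 − 1)/(2.9 − 1) = 0.431.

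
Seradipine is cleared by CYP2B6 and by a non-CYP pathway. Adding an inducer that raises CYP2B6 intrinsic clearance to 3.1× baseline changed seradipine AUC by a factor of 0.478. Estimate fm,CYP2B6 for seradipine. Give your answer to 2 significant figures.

CL'/CL = 1 / 0.478 = 2.092
3.1·fm + (1 − fm) = 2.092
fm = (2.092 − 1) / (3.1 − 1) = 0.52

0.52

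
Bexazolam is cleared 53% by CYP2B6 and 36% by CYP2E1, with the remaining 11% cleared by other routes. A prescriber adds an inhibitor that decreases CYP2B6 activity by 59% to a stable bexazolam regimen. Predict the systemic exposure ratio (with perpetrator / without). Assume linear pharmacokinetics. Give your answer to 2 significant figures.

The CYP2B6 pathway (53% of clearance) is reduced to 0.41× activity: 0.53 × 0.41 = 0.2173.
CYP2E1 (36%) and the residual 11% are unaffected.
Relative clearance = 0.2173 + 0.36 + 0.11 = 0.6873.
Since systemic exposure ∝ 1/CL, the ratio is 1 / 0.6873 = 1.5.

1.5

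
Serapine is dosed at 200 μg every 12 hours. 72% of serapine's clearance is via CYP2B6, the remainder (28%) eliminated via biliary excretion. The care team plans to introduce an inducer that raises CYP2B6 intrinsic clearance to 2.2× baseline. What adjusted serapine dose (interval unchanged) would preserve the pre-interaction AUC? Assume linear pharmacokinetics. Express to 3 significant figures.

373 μg

The CYP2B6 pathway (72% of clearance) is boosted to 2.2× activity: 0.72 × 2.2 = 1.584.
Non-CYP routes (28%) are unchanged.
CL_new/CL_old = 1.584 + 0.28 = 1.864.
To maintain the same steady-state level, dose must scale with clearance: new dose = 200 × 1.864 = 373 μg.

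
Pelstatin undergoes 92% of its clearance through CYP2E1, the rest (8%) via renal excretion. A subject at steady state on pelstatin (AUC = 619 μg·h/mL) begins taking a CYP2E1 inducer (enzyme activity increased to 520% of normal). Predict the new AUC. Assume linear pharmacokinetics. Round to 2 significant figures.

1.3 × 10² μg·h/mL

The CYP2E1 pathway (92% of clearance) increases to 5.2× activity: 0.92 × 5.2 = 4.784.
The remaining 8% of clearance is unaffected.
New clearance relative to baseline: 4.784 + 0.08 = 4.864.
With dosing unchanged, AUC scales as 1/CL: 619 / 4.864 = 1.3 × 10² μg·h/mL.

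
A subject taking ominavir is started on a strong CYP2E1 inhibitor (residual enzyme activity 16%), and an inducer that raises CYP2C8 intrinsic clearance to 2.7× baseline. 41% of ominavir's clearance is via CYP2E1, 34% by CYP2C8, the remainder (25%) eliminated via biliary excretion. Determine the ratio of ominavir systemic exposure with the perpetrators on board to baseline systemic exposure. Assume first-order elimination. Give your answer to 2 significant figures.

0.81

CYP2E1: 0.41 × 0.16 = 0.0656
CYP2C8: 0.34 × 2.7 = 0.918
Other: 0.25 (unchanged)
CL_new/CL_old = 0.0656 + 0.918 + 0.25 = 1.2336.
Because systemic exposure varies inversely with clearance, the combined effect is 1 / 1.2336 = 0.81.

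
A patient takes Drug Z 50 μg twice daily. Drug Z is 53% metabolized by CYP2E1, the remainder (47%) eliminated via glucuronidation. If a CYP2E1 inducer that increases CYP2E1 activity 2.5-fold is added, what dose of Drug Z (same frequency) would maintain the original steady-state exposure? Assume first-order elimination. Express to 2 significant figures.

90 μg

The CYP2E1 pathway (53% of clearance) is boosted to 2.5× activity: 0.53 × 2.5 = 1.325.
The remaining 47% of clearance is unaffected.
Relative clearance = 1.325 + 0.47 = 1.795.
Css,avg = (dose rate)/CL, so holding Css fixed requires dose ∝ CL: 50 × 1.795 = 90 μg.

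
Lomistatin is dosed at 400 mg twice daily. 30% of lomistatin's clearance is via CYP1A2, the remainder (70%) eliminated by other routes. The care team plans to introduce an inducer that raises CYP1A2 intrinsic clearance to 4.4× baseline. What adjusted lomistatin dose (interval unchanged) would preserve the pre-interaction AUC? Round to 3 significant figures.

CYP1A2: 0.3 × 4.4 = 1.32
Other: 0.7 (unchanged)
New clearance relative to baseline: 1.32 + 0.7 = 2.02.
Exposure is unchanged when dose changes in proportion to clearance. New dose = 400 mg × 2.02 = 808 mg.

808 mg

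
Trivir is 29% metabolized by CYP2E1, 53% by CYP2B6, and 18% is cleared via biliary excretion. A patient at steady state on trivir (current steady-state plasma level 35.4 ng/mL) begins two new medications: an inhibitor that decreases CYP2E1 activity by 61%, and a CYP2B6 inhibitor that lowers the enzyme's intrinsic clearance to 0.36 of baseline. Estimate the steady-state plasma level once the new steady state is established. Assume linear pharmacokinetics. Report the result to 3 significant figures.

73.2 ng/mL

The CYP2E1 pathway (29% of clearance) is reduced to 0.39× activity: 0.29 × 0.39 = 0.1131.
The CYP2B6 pathway (53% of clearance) falls to 0.36× activity: 0.53 × 0.36 = 0.1908.
The remaining 18% of clearance is unaffected.
Relative clearance = 0.1131 + 0.1908 + 0.18 = 0.4839.
Steady-state plasma level ∝ 1/CL: new value = 35.4 / 0.4839 = 73.2 ng/mL.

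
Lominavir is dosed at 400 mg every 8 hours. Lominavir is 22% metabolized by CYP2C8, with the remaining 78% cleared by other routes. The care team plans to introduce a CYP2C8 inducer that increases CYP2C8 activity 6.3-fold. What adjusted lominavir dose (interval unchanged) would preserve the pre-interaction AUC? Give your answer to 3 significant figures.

The CYP2C8 pathway (22% of clearance) increases to 6.3× activity: 0.22 × 6.3 = 1.386.
The remaining 78% of clearance is unaffected.
New clearance relative to baseline: 1.386 + 0.78 = 2.166.
Css,avg = (dose rate)/CL, so holding Css fixed requires dose ∝ CL: 400 × 2.166 = 866 mg.

866 mg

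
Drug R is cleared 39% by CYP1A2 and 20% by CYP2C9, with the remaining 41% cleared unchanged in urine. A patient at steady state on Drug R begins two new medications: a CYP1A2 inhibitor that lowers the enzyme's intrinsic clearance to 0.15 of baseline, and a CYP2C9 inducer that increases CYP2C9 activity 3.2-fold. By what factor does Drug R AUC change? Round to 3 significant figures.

The CYP1A2 pathway (39% of clearance) drops to 0.15× activity: 0.39 × 0.15 = 0.0585.
The CYP2C9 pathway (20% of clearance) increases to 3.2× activity: 0.2 × 3.2 = 0.64.
The remaining 41% of clearance is unaffected.
CL_new/CL_old = 0.0585 + 0.64 + 0.41 = 1.1085.
AUC ∝ 1/CL: fold-change = 1 / 1.1085 = 0.902.

0.902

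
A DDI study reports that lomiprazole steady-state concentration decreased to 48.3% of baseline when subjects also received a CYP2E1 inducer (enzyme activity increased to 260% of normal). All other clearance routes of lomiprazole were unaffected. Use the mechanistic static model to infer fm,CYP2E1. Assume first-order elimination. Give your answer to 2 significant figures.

0.67

Let fm be the CYP2E1 fraction. New clearance relative to baseline = fm × 2.6 + (1 − fm).
Steady-state concentration ratio = 1 / (new CL fraction), so new CL fraction = 1 / 0.483 = 2.07.
fm × 2.6 + 1 − fm = 2.07  ⇒  fm × (2.6 − 1) = 1.07  ⇒  fm = 0.67.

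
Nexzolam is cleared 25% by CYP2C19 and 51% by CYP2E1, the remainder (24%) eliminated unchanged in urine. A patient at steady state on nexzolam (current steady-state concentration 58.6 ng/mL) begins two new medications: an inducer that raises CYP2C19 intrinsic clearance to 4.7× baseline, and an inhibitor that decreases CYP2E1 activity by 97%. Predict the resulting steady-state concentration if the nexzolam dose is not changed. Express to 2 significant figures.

41 ng/mL

The CYP2C19 pathway (25% of clearance) is boosted to 4.7× activity: 0.25 × 4.7 = 1.175.
The CYP2E1 pathway (51% of clearance) falls to 0.03× activity: 0.51 × 0.03 = 0.0153.
Non-CYP routes (24%) are unchanged.
New clearance relative to baseline: 1.175 + 0.0153 + 0.24 = 1.4303.
Dividing the baseline by the relative clearance: 58.6 / 1.4303 = 41 ng/mL.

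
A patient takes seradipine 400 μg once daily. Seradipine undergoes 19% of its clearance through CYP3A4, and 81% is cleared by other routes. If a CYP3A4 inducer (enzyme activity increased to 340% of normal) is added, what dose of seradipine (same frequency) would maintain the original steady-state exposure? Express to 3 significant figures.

582 μg

The CYP3A4 pathway (19% of clearance) increases to 3.4× activity: 0.19 × 3.4 = 0.646.
The remaining 81% of clearance is unaffected.
Relative clearance = 0.646 + 0.81 = 1.456.
To maintain the same steady-state level, dose must scale with clearance: new dose = 400 × 1.456 = 582 μg.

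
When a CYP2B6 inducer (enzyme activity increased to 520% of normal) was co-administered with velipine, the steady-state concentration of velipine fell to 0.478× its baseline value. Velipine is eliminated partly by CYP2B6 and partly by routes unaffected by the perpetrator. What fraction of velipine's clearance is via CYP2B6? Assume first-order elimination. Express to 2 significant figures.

0.26

CL'/CL = 1 / 0.478 = 2.092
5.2·fm + (1 − fm) = 2.092
fm = (2.092 − 1) / (5.2 − 1) = 0.26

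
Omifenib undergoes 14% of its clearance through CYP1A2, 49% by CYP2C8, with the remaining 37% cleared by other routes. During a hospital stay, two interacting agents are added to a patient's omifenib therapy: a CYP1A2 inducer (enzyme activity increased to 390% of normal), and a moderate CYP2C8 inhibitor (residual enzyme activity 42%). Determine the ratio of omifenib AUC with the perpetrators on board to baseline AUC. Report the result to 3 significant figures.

The CYP1A2 pathway (14% of clearance) rises to 3.9× activity: 0.14 × 3.9 = 0.546.
The CYP2C8 pathway (49% of clearance) falls to 0.42× activity: 0.49 × 0.42 = 0.2058.
Non-CYP routes (37%) are unchanged.
Relative clearance = 0.546 + 0.2058 + 0.37 = 1.1218.
AUC ∝ 1/CL: fold-change = 1 / 1.1218 = 0.891.

0.891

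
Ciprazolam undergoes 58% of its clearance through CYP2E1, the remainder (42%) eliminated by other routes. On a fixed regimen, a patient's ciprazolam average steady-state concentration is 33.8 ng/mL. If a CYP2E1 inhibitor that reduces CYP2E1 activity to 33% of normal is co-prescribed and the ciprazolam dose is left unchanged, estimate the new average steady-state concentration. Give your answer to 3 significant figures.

The CYP2E1 pathway (58% of clearance) falls to 0.33× activity: 0.58 × 0.33 = 0.1914.
Non-CYP routes (42%) are unchanged.
CL_new/CL_old = 0.1914 + 0.42 = 0.6114.
Average steady-state concentration ∝ 1/CL, so new value = 33.8 / 0.6114 = 55.3 ng/mL.

55.3 ng/mL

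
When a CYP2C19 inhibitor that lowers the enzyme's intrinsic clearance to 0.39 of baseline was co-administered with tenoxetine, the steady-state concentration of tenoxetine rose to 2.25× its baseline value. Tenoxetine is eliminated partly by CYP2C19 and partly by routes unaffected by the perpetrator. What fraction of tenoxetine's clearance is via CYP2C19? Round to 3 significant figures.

Write x for the fraction cleared via CYP2C19. The observed steady-state concentration change means clearance fell to 1/2.25 = 0.4444 of baseline.
Setting x·0.39 + (1 − x) = 0.4444 and solving: x = (0.4444 − 1)/(0.39 − 1) = 0.911.

0.911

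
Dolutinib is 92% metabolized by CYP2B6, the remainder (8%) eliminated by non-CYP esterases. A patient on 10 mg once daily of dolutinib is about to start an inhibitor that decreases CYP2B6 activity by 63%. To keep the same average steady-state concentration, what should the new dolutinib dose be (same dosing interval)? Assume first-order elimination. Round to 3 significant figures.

4.20 mg

The CYP2B6 pathway (92% of clearance) falls to 0.37× activity: 0.92 × 0.37 = 0.3404.
The remaining 8% of clearance is unaffected.
Relative clearance = 0.3404 + 0.08 = 0.4204.
Exposure is unchanged when dose changes in proportion to clearance. New dose = 10 mg × 0.4204 = 4.20 mg.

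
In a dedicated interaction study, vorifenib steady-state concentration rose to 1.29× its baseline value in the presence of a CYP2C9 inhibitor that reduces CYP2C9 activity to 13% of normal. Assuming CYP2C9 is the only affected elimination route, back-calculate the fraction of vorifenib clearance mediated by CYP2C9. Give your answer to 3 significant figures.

0.258

CL'/CL = 1 / 1.29 = 0.7752
0.13·fm + (1 − fm) = 0.7752
fm = (0.7752 − 1) / (0.13 − 1) = 0.258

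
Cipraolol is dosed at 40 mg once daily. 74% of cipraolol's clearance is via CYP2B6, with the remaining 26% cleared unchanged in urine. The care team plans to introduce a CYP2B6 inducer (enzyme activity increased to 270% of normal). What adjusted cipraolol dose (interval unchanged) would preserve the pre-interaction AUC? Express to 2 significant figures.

90 mg

The CYP2B6 pathway (74% of clearance) increases to 2.7× activity: 0.74 × 2.7 = 1.998.
The remaining 26% of clearance is unaffected.
New clearance relative to baseline: 1.998 + 0.26 = 2.258.
To maintain the same steady-state level, dose must scale with clearance: new dose = 40 × 2.258 = 90 mg.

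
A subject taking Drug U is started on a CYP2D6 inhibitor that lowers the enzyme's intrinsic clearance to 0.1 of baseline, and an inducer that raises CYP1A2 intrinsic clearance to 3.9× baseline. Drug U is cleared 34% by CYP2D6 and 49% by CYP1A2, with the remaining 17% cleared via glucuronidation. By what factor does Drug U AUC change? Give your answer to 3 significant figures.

0.473

CYP2D6: 0.34 × 0.1 = 0.034
CYP1A2: 0.49 × 3.9 = 1.911
Other: 0.17 (unchanged)
CL_new/CL_old = 0.034 + 1.911 + 0.17 = 2.115.
AUC ∝ 1/CL: fold-change = 1 / 2.115 = 0.473.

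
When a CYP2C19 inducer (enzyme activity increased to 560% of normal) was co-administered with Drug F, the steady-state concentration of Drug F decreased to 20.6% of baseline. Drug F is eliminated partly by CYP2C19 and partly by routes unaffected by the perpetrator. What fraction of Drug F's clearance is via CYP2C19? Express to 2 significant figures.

0.84

Call the CYP2C19 fraction fm. After the interaction, CL_new/CL_old = fm × 5.6 + (1 − fm).
Steady-state concentration ratio = 1 / (new CL fraction), so new CL fraction = 1 / 0.206 = 4.854.
fm × 5.6 + 1 − fm = 4.854  ⇒  fm × (5.6 − 1) = 3.854  ⇒  fm = 0.84.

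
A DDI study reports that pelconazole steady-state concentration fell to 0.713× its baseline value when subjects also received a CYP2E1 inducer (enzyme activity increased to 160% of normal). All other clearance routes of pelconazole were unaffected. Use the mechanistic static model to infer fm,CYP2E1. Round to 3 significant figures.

CL'/CL = 1 / 0.713 = 1.403
1.6·fm + (1 − fm) = 1.403
fm = (1.403 − 1) / (1.6 − 1) = 0.671

0.671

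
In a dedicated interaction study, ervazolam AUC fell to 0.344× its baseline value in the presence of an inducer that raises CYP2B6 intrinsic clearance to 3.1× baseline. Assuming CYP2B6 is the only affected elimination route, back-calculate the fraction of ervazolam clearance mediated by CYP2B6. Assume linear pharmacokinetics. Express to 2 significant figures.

Let fm be the CYP2B6 fraction. New clearance relative to baseline = fm × 3.1 + (1 − fm).
AUC ratio = 1 / (new CL fraction), so new CL fraction = 1 / 0.344 = 2.907.
fm × 3.1 + 1 − fm = 2.907  ⇒  fm × (3.1 − 1) = 1.907  ⇒  fm = 0.91.

0.91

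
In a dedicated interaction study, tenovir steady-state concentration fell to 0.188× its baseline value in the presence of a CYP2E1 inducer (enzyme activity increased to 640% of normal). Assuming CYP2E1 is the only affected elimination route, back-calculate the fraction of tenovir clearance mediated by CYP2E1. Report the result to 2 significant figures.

Let x = fm,CYP2E1. Because steady-state concentration ∝ 1/CL, relative clearance rose to 1/0.188 = 5.319.
Setting x·6.4 + (1 − x) = 5.319 and solving: x = (5.319 − 1)/(6.4 − 1) = 0.80.

0.80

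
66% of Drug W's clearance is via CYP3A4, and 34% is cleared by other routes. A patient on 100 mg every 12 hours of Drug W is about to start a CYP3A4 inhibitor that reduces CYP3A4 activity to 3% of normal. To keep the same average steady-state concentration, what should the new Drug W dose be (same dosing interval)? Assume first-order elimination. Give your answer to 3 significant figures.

36.0 mg

The CYP3A4 pathway (66% of clearance) falls to 0.03× activity: 0.66 × 0.03 = 0.0198.
Non-CYP routes (34%) are unchanged.
CL_new/CL_old = 0.0198 + 0.34 = 0.3598.
To maintain the same steady-state level, dose must scale with clearance: new dose = 100 × 0.3598 = 36.0 mg.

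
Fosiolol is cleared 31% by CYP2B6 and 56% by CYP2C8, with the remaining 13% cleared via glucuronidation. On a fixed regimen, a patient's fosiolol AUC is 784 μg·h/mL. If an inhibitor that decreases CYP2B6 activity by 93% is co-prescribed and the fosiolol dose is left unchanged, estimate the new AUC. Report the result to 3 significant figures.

1.10 × 10³ μg·h/mL

The CYP2B6 pathway (31% of clearance) is reduced to 0.07× activity: 0.31 × 0.07 = 0.0217.
CYP2C8 (56%) and the residual 13% are unaffected.
CL_new/CL_old = 0.0217 + 0.56 + 0.13 = 0.7117.
AUC ∝ 1/CL, so new value = 784 / 0.7117 = 1.10 × 10³ μg·h/mL.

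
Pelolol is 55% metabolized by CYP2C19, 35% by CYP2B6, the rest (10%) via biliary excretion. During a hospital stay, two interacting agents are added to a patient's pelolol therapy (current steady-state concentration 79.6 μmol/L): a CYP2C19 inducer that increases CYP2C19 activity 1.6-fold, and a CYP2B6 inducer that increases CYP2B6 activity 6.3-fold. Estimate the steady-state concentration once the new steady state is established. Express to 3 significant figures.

CYP2C19: 0.55 × 1.6 = 0.88
CYP2B6: 0.35 × 6.3 = 2.205
Other: 0.1 (unchanged)
CL_new/CL_old = 0.88 + 2.205 + 0.1 = 3.185.
Dividing the baseline by the relative clearance: 79.6 / 3.185 = 25.0 μmol/L.

25.0 μmol/L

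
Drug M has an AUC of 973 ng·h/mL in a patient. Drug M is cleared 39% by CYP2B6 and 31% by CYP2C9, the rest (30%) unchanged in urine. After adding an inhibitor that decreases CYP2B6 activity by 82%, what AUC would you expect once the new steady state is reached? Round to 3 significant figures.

The CYP2B6 pathway (39% of clearance) falls to 0.18× activity: 0.39 × 0.18 = 0.0702.
CYP2C9 (31%) and the residual 30% are unaffected.
Relative clearance = 0.0702 + 0.31 + 0.3 = 0.6802.
New AUC = baseline ÷ relative clearance = 973 / 0.6802 = 1.43 × 10³ ng·h/mL.

1.43 × 10³ ng·h/mL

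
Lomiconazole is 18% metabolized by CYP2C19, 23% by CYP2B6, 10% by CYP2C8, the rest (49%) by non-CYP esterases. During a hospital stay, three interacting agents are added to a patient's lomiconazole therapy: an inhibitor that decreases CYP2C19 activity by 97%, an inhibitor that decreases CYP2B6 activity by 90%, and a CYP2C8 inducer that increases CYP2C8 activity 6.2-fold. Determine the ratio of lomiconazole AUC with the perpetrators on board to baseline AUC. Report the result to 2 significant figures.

The CYP2C19 pathway (18% of clearance) drops to 0.03× activity: 0.18 × 0.03 = 0.0054.
The CYP2B6 pathway (23% of clearance) drops to 0.1× activity: 0.23 × 0.1 = 0.023.
The CYP2C8 pathway (10% of clearance) rises to 6.2× activity: 0.1 × 6.2 = 0.62.
Non-CYP routes (49%) are unchanged.
CL_new/CL_old = 0.0054 + 0.023 + 0.62 + 0.49 = 1.1384.
Net AUC ratio = 1 / 1.1384 = 0.88.

0.88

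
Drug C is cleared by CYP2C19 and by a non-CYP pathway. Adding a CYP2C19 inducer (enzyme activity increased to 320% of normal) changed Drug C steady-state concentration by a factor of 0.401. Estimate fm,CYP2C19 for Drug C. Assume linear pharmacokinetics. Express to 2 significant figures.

CL'/CL = 1 / 0.401 = 2.494
3.2·fm + (1 − fm) = 2.494
fm = (2.494 − 1) / (3.2 − 1) = 0.68

0.68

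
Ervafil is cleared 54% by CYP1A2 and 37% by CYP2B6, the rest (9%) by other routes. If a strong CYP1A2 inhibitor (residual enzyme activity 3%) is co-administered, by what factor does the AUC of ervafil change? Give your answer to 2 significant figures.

CYP1A2: 0.54 × 0.03 = 0.0162
CYP2B6: 0.37 (unchanged)
Other: 0.09 (unchanged)
CL_new/CL_old = 0.0162 + 0.37 + 0.09 = 0.4762.
AUC ratio = CL_old/CL_new = 1 / 0.4762 = 2.1.

2.1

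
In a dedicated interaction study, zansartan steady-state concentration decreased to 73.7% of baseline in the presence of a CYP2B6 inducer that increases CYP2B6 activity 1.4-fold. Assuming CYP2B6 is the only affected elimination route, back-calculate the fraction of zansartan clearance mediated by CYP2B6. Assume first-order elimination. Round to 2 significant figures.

0.89

Let x = fm,CYP2B6. Because steady-state concentration ∝ 1/CL, relative clearance rose to 1/0.737 = 1.357.
Setting x·1.4 + (1 − x) = 1.357 and solving: x = (1.357 − 1)/(1.4 − 1) = 0.89.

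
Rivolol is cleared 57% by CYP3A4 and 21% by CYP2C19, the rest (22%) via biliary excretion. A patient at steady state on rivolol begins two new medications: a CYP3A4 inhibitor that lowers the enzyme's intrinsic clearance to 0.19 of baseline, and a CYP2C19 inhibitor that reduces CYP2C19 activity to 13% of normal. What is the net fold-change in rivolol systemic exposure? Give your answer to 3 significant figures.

2.81

The CYP3A4 pathway (57% of clearance) is reduced to 0.19× activity: 0.57 × 0.19 = 0.1083.
The CYP2C19 pathway (21% of clearance) falls to 0.13× activity: 0.21 × 0.13 = 0.0273.
Non-CYP routes (22%) are unchanged.
Relative clearance = 0.1083 + 0.0273 + 0.22 = 0.3556.
Net systemic exposure ratio = 1 / 0.3556 = 2.81.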